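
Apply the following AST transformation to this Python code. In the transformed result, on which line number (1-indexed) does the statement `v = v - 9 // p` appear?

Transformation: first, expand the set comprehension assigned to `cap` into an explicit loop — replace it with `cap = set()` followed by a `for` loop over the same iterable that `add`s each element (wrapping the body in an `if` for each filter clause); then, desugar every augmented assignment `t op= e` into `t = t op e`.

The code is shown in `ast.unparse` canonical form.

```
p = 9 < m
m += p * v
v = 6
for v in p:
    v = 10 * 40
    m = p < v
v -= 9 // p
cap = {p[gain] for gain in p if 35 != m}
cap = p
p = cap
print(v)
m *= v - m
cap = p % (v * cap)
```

Transformed code:
p = 9 < m
m = m + p * v
v = 6
for v in p:
    v = 10 * 40
    m = p < v
v = v - 9 // p
cap = set()
for gain in p:
    if 35 != m:
        cap.add(p[gain])
cap = p
p = cap
print(v)
m = m * (v - m)
cap = p % (v * cap)

7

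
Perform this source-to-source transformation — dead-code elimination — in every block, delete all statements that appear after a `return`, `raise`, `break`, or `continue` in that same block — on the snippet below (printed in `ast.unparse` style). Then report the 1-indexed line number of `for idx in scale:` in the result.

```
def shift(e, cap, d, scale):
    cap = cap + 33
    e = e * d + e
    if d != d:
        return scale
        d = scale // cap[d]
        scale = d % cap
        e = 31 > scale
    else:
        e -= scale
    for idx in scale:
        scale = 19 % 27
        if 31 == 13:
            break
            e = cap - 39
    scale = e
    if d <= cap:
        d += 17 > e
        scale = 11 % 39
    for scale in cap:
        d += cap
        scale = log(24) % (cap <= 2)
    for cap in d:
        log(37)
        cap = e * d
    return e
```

8

Transformed code:
def shift(e, cap, d, scale):
    cap = cap + 33
    e = e * d + e
    if d != d:
        return scale
    else:
        e -= scale
    for idx in scale:
        scale = 19 % 27
        if 31 == 13:
            break
    scale = e
    if d <= cap:
        d += 17 > e
        scale = 11 % 39
    for scale in cap:
        d += cap
        scale = log(24) % (cap <= 2)
    for cap in d:
        log(37)
        cap = e * d
    return e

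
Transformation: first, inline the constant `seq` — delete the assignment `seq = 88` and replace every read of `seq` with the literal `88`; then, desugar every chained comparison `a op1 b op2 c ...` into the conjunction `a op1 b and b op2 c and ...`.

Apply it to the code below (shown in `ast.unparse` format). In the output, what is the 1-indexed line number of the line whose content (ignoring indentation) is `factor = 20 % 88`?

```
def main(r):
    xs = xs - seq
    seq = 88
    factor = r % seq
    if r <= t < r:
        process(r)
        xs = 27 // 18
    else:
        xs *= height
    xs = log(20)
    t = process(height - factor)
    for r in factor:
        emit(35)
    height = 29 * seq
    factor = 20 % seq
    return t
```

14

Transformed code:
def main(r):
    xs = xs - 88
    factor = r % 88
    if r <= t and t < r:
        process(r)
        xs = 27 // 18
    else:
        xs *= height
    xs = log(20)
    t = process(height - factor)
    for r in factor:
        emit(35)
    height = 29 * 88
    factor = 20 % 88
    return t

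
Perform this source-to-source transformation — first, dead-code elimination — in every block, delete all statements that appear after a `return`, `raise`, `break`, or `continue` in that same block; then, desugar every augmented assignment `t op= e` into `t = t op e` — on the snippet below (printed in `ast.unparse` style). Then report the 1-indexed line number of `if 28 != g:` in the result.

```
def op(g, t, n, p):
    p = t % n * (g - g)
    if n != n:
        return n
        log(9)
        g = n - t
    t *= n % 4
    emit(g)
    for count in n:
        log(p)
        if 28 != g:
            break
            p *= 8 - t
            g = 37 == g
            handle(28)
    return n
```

9

Transformed code:
def op(g, t, n, p):
    p = t % n * (g - g)
    if n != n:
        return n
    t = t * (n % 4)
    emit(g)
    for count in n:
        log(p)
        if 28 != g:
            break
    return n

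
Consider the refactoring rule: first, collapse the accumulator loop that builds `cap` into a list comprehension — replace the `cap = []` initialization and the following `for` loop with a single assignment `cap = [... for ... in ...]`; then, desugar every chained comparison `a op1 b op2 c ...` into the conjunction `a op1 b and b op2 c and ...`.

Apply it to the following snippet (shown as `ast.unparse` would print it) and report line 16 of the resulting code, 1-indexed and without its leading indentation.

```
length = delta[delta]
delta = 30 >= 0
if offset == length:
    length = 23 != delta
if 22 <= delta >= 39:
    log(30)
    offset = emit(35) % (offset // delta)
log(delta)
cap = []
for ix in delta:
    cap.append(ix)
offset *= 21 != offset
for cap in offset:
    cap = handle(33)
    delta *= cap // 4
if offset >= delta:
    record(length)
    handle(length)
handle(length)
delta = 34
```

handle(length)

Transformed code:
length = delta[delta]
delta = 30 >= 0
if offset == length:
    length = 23 != delta
if 22 <= delta and delta >= 39:
    log(30)
    offset = emit(35) % (offset // delta)
log(delta)
cap = [ix for ix in delta]
offset *= 21 != offset
for cap in offset:
    cap = handle(33)
    delta *= cap // 4
if offset >= delta:
    record(length)
    handle(length)
handle(length)
delta = 34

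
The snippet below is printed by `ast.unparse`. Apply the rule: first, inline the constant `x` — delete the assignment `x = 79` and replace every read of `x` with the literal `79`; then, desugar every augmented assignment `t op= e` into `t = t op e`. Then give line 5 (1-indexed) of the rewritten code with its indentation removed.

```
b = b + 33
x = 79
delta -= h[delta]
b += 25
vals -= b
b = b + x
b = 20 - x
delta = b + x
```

b = b + 79

Transformed code:
b = b + 33
delta = delta - h[delta]
b = b + 25
vals = vals - b
b = b + 79
b = 20 - 79
delta = b + 79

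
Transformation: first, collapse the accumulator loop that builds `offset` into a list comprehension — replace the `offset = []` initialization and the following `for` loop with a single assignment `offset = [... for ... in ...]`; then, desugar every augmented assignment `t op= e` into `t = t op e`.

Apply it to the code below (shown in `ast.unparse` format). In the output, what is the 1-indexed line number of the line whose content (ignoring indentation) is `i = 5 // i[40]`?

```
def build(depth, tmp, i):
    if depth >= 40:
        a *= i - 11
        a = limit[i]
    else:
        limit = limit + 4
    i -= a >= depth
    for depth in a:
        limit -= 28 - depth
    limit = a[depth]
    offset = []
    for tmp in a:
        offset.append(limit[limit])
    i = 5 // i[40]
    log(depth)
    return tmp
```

12

Transformed code:
def build(depth, tmp, i):
    if depth >= 40:
        a = a * (i - 11)
        a = limit[i]
    else:
        limit = limit + 4
    i = i - (a >= depth)
    for depth in a:
        limit = limit - (28 - depth)
    limit = a[depth]
    offset = [limit[limit] for tmp in a]
    i = 5 // i[40]
    log(depth)
    return tmp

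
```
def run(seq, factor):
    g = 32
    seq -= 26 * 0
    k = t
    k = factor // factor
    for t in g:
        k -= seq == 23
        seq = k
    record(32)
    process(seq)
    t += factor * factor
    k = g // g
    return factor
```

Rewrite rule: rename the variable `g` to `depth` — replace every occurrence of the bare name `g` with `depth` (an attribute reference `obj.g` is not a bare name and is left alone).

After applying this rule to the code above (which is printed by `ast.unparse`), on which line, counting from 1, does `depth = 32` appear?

2

Transformed code:
def run(seq, factor):
    depth = 32
    seq -= 26 * 0
    k = t
    k = factor // factor
    for t in depth:
        k -= seq == 23
        seq = k
    record(32)
    process(seq)
    t += factor * factor
    k = depth // depth
    return factor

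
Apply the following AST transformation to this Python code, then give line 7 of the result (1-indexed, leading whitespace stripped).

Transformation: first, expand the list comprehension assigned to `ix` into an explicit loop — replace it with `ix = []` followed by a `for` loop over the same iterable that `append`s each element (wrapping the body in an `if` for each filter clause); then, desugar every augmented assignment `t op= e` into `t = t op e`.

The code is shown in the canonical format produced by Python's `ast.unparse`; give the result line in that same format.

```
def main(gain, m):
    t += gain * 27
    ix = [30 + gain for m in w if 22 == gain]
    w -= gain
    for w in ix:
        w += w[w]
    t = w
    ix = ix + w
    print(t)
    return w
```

w = w - gain

Transformed code:
def main(gain, m):
    t = t + gain * 27
    ix = []
    for m in w:
        if 22 == gain:
            ix.append(30 + gain)
    w = w - gain
    for w in ix:
        w = w + w[w]
    t = w
    ix = ix + w
    print(t)
    return w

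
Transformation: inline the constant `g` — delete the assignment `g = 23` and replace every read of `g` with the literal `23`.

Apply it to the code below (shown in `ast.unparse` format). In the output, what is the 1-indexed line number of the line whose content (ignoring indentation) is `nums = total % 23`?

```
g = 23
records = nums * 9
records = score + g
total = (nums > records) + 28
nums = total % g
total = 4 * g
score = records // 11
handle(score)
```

Transformed code:
records = nums * 9
records = score + 23
total = (nums > records) + 28
nums = total % 23
total = 4 * 23
score = records // 11
handle(score)

4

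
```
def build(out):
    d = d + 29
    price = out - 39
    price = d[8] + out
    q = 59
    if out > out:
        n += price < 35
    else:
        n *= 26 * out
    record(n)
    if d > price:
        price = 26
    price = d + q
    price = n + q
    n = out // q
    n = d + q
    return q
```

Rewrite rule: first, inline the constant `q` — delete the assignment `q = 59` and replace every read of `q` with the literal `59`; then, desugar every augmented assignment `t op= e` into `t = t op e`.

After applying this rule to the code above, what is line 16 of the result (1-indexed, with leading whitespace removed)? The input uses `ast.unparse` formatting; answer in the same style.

return 59

Transformed code:
def build(out):
    d = d + 29
    price = out - 39
    price = d[8] + out
    if out > out:
        n = n + (price < 35)
    else:
        n = n * (26 * out)
    record(n)
    if d > price:
        price = 26
    price = d + 59
    price = n + 59
    n = out // 59
    n = d + 59
    return 59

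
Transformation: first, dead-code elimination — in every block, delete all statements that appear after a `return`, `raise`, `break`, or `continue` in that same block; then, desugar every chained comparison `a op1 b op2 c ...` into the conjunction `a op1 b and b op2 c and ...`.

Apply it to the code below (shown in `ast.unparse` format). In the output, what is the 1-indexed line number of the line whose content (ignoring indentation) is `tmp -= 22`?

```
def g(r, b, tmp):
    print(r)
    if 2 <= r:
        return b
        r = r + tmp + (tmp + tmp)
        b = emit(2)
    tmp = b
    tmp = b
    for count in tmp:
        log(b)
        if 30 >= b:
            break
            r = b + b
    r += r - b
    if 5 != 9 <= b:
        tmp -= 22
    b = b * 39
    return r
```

13

Transformed code:
def g(r, b, tmp):
    print(r)
    if 2 <= r:
        return b
    tmp = b
    tmp = b
    for count in tmp:
        log(b)
        if 30 >= b:
            break
    r += r - b
    if 5 != 9 and 9 <= b:
        tmp -= 22
    b = b * 39
    return r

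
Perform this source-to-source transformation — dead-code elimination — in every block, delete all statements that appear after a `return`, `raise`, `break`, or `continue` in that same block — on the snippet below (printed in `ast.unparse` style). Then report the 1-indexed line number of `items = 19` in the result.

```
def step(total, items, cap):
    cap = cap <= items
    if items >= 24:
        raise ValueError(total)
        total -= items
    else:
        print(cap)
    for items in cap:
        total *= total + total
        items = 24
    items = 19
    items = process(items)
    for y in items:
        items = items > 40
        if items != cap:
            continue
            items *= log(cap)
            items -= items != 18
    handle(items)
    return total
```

Transformed code:
def step(total, items, cap):
    cap = cap <= items
    if items >= 24:
        raise ValueError(total)
    else:
        print(cap)
    for items in cap:
        total *= total + total
        items = 24
    items = 19
    items = process(items)
    for y in items:
        items = items > 40
        if items != cap:
            continue
    handle(items)
    return total

10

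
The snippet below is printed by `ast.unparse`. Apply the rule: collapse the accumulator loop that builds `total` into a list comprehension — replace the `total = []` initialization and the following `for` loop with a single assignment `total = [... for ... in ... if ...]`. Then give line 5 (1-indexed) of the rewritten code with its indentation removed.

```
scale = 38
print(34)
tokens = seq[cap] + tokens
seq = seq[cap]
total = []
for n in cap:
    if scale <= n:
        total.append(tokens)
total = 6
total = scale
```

Transformed code:
scale = 38
print(34)
tokens = seq[cap] + tokens
seq = seq[cap]
total = [tokens for n in cap if scale <= n]
total = 6
total = scale

total = [tokens for n in cap if scale <= n]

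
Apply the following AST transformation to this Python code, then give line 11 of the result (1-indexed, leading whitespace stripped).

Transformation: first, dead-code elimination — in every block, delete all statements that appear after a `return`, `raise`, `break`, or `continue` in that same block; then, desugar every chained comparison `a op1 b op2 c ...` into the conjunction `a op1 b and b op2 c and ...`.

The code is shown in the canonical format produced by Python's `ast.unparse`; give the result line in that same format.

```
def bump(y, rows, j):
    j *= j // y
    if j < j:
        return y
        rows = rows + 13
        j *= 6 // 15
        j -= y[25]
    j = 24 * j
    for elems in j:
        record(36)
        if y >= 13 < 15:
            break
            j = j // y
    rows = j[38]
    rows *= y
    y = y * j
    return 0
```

Transformed code:
def bump(y, rows, j):
    j *= j // y
    if j < j:
        return y
    j = 24 * j
    for elems in j:
        record(36)
        if y >= 13 and 13 < 15:
            break
    rows = j[38]
    rows *= y
    y = y * j
    return 0

rows *= y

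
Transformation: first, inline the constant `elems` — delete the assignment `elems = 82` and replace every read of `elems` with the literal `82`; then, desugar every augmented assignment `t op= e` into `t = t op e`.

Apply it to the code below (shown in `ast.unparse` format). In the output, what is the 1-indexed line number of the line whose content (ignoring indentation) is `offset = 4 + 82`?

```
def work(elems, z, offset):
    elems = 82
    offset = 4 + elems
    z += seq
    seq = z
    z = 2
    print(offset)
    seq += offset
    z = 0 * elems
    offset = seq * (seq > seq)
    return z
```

2

Transformed code:
def work(elems, z, offset):
    offset = 4 + 82
    z = z + seq
    seq = z
    z = 2
    print(offset)
    seq = seq + offset
    z = 0 * 82
    offset = seq * (seq > seq)
    return z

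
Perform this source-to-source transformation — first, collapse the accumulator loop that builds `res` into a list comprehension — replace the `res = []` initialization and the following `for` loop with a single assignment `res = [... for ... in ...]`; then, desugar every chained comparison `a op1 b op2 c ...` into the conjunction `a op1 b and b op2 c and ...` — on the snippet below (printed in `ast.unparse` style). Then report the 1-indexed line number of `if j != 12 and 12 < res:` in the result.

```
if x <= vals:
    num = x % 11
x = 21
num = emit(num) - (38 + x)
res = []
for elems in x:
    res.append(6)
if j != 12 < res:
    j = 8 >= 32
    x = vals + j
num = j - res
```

6

Transformed code:
if x <= vals:
    num = x % 11
x = 21
num = emit(num) - (38 + x)
res = [6 for elems in x]
if j != 12 and 12 < res:
    j = 8 >= 32
    x = vals + j
num = j - res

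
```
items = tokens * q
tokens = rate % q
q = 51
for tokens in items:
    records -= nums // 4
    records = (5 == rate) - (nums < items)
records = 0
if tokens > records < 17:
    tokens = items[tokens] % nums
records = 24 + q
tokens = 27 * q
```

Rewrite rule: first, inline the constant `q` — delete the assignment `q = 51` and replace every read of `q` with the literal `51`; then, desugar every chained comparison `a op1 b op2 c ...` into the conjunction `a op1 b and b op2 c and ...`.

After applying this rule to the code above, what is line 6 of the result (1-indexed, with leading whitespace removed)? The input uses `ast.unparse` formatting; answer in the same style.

records = 0

Transformed code:
items = tokens * 51
tokens = rate % 51
for tokens in items:
    records -= nums // 4
    records = (5 == rate) - (nums < items)
records = 0
if tokens > records and records < 17:
    tokens = items[tokens] % nums
records = 24 + 51
tokens = 27 * 51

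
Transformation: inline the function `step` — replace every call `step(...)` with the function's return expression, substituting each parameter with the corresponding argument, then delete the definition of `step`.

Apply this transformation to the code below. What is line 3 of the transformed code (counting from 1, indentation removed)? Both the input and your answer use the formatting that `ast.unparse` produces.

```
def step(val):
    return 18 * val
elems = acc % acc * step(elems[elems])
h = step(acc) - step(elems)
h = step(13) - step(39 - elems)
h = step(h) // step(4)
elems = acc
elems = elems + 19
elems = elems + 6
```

Transformed code:
elems = acc % acc * (18 * elems[elems])
h = 18 * acc - 18 * elems
h = 18 * 13 - 18 * (39 - elems)
h = 18 * h // (18 * 4)
elems = acc
elems = elems + 19
elems = elems + 6

h = 18 * 13 - 18 * (39 - elems)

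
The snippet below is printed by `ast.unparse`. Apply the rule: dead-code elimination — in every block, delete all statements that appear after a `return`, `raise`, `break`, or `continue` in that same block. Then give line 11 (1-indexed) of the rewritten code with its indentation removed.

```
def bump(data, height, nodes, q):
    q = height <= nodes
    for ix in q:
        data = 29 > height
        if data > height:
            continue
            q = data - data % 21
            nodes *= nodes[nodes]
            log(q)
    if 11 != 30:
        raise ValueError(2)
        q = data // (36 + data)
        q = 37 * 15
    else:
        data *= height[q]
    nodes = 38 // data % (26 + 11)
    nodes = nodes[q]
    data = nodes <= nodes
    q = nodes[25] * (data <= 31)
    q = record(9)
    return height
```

Transformed code:
def bump(data, height, nodes, q):
    q = height <= nodes
    for ix in q:
        data = 29 > height
        if data > height:
            continue
    if 11 != 30:
        raise ValueError(2)
    else:
        data *= height[q]
    nodes = 38 // data % (26 + 11)
    nodes = nodes[q]
    data = nodes <= nodes
    q = nodes[25] * (data <= 31)
    q = record(9)
    return height

nodes = 38 // data % (26 + 11)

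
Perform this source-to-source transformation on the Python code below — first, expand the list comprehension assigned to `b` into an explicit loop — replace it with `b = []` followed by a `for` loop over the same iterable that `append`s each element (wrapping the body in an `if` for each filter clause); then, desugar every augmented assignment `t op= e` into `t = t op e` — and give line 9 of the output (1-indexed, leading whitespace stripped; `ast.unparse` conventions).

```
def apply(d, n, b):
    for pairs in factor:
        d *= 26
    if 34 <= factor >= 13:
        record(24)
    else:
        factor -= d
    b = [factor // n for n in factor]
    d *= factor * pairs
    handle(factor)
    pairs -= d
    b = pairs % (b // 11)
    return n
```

Transformed code:
def apply(d, n, b):
    for pairs in factor:
        d = d * 26
    if 34 <= factor >= 13:
        record(24)
    else:
        factor = factor - d
    b = []
    for n in factor:
        b.append(factor // n)
    d = d * (factor * pairs)
    handle(factor)
    pairs = pairs - d
    b = pairs % (b // 11)
    return n

for n in factor:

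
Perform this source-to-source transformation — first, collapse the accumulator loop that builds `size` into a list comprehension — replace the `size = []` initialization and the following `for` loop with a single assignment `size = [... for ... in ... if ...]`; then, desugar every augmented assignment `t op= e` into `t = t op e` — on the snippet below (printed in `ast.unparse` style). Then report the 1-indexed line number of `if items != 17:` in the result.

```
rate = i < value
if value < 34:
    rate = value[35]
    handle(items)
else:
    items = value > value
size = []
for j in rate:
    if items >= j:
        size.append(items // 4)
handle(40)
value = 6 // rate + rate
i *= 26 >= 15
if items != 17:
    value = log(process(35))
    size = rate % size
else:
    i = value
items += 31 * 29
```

Transformed code:
rate = i < value
if value < 34:
    rate = value[35]
    handle(items)
else:
    items = value > value
size = [items // 4 for j in rate if items >= j]
handle(40)
value = 6 // rate + rate
i = i * (26 >= 15)
if items != 17:
    value = log(process(35))
    size = rate % size
else:
    i = value
items = items + 31 * 29

11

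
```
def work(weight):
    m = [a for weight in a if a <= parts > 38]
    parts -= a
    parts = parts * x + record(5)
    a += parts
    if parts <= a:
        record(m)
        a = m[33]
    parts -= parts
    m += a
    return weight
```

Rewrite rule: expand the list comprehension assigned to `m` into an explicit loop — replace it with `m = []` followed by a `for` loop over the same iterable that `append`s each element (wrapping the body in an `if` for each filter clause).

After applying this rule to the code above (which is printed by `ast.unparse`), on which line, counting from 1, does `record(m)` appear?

Transformed code:
def work(weight):
    m = []
    for weight in a:
        if a <= parts > 38:
            m.append(a)
    parts -= a
    parts = parts * x + record(5)
    a += parts
    if parts <= a:
        record(m)
        a = m[33]
    parts -= parts
    m += a
    return weight

10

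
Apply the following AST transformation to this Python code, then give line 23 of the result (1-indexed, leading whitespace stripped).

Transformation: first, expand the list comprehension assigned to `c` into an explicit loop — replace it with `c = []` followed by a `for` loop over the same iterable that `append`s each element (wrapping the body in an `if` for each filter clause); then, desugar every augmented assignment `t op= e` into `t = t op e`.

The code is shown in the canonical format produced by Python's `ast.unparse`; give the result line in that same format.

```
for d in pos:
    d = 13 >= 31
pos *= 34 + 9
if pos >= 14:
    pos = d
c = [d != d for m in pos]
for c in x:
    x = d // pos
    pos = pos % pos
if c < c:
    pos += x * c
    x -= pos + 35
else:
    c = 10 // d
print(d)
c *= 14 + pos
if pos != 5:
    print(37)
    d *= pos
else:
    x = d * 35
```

x = d * 35

Transformed code:
for d in pos:
    d = 13 >= 31
pos = pos * (34 + 9)
if pos >= 14:
    pos = d
c = []
for m in pos:
    c.append(d != d)
for c in x:
    x = d // pos
    pos = pos % pos
if c < c:
    pos = pos + x * c
    x = x - (pos + 35)
else:
    c = 10 // d
print(d)
c = c * (14 + pos)
if pos != 5:
    print(37)
    d = d * pos
else:
    x = d * 35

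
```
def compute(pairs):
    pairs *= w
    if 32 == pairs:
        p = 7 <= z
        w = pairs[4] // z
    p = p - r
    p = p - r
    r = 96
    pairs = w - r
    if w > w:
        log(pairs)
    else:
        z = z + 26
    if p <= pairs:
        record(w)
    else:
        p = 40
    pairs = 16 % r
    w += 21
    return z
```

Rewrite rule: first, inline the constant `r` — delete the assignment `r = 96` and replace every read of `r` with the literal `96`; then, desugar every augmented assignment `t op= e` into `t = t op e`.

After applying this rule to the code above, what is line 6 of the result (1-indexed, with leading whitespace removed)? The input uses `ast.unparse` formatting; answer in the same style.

p = p - 96

Transformed code:
def compute(pairs):
    pairs = pairs * w
    if 32 == pairs:
        p = 7 <= z
        w = pairs[4] // z
    p = p - 96
    p = p - 96
    pairs = w - 96
    if w > w:
        log(pairs)
    else:
        z = z + 26
    if p <= pairs:
        record(w)
    else:
        p = 40
    pairs = 16 % 96
    w = w + 21
    return z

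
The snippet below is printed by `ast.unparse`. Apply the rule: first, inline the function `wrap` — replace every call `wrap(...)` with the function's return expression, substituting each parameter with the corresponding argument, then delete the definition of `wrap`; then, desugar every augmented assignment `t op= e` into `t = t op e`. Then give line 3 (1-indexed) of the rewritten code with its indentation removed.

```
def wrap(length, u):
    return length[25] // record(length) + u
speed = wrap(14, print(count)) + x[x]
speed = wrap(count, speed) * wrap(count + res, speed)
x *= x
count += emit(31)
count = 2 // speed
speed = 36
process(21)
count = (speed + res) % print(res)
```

x = x * x

Transformed code:
speed = 14[25] // record(14) + print(count) + x[x]
speed = (count[25] // record(count) + speed) * ((count + res)[25] // record(count + res) + speed)
x = x * x
count = count + emit(31)
count = 2 // speed
speed = 36
process(21)
count = (speed + res) % print(res)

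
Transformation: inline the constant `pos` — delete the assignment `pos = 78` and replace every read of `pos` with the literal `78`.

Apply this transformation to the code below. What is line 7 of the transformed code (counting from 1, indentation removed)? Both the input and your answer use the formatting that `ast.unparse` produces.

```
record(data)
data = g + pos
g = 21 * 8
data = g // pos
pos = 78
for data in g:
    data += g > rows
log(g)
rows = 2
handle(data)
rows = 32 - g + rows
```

Transformed code:
record(data)
data = g + 78
g = 21 * 8
data = g // 78
for data in g:
    data += g > rows
log(g)
rows = 2
handle(data)
rows = 32 - g + rows

log(g)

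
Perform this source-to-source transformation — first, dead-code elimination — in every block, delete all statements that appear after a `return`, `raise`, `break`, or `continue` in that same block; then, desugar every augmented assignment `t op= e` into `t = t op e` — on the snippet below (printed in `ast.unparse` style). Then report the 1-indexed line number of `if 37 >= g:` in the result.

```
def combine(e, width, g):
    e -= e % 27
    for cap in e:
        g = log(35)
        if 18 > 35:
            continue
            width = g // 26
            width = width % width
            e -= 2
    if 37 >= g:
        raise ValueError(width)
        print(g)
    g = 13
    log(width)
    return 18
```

Transformed code:
def combine(e, width, g):
    e = e - e % 27
    for cap in e:
        g = log(35)
        if 18 > 35:
            continue
    if 37 >= g:
        raise ValueError(width)
    g = 13
    log(width)
    return 18

7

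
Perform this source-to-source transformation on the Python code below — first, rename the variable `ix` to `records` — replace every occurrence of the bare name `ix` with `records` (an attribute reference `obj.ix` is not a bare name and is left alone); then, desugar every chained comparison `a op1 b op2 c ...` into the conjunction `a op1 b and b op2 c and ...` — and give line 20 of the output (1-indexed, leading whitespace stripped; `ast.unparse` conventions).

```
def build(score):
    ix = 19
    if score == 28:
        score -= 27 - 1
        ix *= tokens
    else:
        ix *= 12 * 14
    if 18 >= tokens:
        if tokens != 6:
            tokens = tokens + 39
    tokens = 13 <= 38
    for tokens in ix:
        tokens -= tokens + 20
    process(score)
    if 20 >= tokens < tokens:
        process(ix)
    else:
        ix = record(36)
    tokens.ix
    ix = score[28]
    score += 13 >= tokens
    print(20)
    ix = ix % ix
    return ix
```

Transformed code:
def build(score):
    records = 19
    if score == 28:
        score -= 27 - 1
        records *= tokens
    else:
        records *= 12 * 14
    if 18 >= tokens:
        if tokens != 6:
            tokens = tokens + 39
    tokens = 13 <= 38
    for tokens in records:
        tokens -= tokens + 20
    process(score)
    if 20 >= tokens and tokens < tokens:
        process(records)
    else:
        records = record(36)
    tokens.ix
    records = score[28]
    score += 13 >= tokens
    print(20)
    records = records % records
    return records

records = score[28]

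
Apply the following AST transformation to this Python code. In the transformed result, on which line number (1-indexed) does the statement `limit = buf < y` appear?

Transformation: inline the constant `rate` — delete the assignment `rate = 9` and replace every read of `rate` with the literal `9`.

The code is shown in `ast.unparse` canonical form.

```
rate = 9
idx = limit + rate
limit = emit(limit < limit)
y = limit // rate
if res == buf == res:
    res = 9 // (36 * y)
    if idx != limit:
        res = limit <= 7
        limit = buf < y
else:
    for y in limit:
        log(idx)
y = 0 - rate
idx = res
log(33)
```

Transformed code:
idx = limit + 9
limit = emit(limit < limit)
y = limit // 9
if res == buf == res:
    res = 9 // (36 * y)
    if idx != limit:
        res = limit <= 7
        limit = buf < y
else:
    for y in limit:
        log(idx)
y = 0 - 9
idx = res
log(33)

8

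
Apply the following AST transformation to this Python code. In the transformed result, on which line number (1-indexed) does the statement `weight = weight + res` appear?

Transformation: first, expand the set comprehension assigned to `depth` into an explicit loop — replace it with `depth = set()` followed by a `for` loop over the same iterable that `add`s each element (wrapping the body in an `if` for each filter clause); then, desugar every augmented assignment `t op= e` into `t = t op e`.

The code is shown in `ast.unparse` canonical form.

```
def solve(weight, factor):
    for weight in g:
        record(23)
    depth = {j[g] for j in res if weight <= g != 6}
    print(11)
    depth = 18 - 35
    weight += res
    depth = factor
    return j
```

Transformed code:
def solve(weight, factor):
    for weight in g:
        record(23)
    depth = set()
    for j in res:
        if weight <= g != 6:
            depth.add(j[g])
    print(11)
    depth = 18 - 35
    weight = weight + res
    depth = factor
    return j

10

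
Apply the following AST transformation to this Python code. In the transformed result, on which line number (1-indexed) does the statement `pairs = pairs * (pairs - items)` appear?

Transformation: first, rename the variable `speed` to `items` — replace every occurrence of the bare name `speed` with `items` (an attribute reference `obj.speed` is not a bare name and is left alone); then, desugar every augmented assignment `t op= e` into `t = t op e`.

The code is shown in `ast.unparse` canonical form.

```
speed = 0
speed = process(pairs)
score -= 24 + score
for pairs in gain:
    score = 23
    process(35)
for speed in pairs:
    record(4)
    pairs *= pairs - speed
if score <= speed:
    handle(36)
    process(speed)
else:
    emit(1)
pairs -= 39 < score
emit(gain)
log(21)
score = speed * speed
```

9

Transformed code:
items = 0
items = process(pairs)
score = score - (24 + score)
for pairs in gain:
    score = 23
    process(35)
for items in pairs:
    record(4)
    pairs = pairs * (pairs - items)
if score <= items:
    handle(36)
    process(items)
else:
    emit(1)
pairs = pairs - (39 < score)
emit(gain)
log(21)
score = items * items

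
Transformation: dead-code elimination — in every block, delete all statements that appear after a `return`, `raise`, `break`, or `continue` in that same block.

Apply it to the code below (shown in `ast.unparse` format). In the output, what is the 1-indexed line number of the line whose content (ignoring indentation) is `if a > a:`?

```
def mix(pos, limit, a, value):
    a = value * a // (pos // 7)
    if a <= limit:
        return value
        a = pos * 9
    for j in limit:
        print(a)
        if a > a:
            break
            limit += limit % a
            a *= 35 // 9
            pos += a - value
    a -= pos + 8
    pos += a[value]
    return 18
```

Transformed code:
def mix(pos, limit, a, value):
    a = value * a // (pos // 7)
    if a <= limit:
        return value
    for j in limit:
        print(a)
        if a > a:
            break
    a -= pos + 8
    pos += a[value]
    return 18

7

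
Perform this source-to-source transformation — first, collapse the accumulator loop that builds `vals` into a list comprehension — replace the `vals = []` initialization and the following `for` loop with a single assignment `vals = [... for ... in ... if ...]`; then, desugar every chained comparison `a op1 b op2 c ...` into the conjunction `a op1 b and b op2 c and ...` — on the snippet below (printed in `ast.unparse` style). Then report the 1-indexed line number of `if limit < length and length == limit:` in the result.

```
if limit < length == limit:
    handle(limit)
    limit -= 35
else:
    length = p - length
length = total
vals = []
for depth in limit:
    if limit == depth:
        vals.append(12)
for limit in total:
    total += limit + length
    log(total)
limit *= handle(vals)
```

Transformed code:
if limit < length and length == limit:
    handle(limit)
    limit -= 35
else:
    length = p - length
length = total
vals = [12 for depth in limit if limit == depth]
for limit in total:
    total += limit + length
    log(total)
limit *= handle(vals)

1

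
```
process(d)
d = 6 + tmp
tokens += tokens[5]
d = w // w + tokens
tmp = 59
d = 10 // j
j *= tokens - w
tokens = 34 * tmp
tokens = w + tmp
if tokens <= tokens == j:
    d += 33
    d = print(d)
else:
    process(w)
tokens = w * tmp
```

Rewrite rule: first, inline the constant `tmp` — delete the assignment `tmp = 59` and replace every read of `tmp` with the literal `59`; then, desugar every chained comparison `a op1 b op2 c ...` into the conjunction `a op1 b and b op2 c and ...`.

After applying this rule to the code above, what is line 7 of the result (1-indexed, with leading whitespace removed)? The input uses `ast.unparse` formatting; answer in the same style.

tokens = 34 * 59

Transformed code:
process(d)
d = 6 + 59
tokens += tokens[5]
d = w // w + tokens
d = 10 // j
j *= tokens - w
tokens = 34 * 59
tokens = w + 59
if tokens <= tokens and tokens == j:
    d += 33
    d = print(d)
else:
    process(w)
tokens = w * 59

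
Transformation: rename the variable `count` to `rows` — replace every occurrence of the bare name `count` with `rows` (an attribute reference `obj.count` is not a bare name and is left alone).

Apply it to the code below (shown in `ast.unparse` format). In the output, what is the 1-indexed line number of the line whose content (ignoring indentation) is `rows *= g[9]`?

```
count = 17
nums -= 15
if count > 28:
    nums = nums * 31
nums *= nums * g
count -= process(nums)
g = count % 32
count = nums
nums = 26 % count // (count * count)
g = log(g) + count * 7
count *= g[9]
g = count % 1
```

11

Transformed code:
rows = 17
nums -= 15
if rows > 28:
    nums = nums * 31
nums *= nums * g
rows -= process(nums)
g = rows % 32
rows = nums
nums = 26 % rows // (rows * rows)
g = log(g) + rows * 7
rows *= g[9]
g = rows % 1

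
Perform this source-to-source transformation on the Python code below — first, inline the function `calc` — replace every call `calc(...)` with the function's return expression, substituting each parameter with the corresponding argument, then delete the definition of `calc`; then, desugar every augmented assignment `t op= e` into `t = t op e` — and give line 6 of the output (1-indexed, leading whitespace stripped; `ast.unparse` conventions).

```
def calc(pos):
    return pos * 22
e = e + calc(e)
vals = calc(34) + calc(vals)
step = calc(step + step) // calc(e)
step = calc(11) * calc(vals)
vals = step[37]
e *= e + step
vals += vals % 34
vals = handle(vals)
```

e = e * (e + step)

Transformed code:
e = e + e * 22
vals = 34 * 22 + vals * 22
step = (step + step) * 22 // (e * 22)
step = 11 * 22 * (vals * 22)
vals = step[37]
e = e * (e + step)
vals = vals + vals % 34
vals = handle(vals)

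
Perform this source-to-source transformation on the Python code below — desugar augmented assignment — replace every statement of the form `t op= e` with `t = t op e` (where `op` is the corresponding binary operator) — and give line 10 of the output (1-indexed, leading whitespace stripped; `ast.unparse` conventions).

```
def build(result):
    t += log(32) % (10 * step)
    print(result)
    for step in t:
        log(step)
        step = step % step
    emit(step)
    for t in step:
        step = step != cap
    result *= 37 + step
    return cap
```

Transformed code:
def build(result):
    t = t + log(32) % (10 * step)
    print(result)
    for step in t:
        log(step)
        step = step % step
    emit(step)
    for t in step:
        step = step != cap
    result = result * (37 + step)
    return cap

result = result * (37 + step)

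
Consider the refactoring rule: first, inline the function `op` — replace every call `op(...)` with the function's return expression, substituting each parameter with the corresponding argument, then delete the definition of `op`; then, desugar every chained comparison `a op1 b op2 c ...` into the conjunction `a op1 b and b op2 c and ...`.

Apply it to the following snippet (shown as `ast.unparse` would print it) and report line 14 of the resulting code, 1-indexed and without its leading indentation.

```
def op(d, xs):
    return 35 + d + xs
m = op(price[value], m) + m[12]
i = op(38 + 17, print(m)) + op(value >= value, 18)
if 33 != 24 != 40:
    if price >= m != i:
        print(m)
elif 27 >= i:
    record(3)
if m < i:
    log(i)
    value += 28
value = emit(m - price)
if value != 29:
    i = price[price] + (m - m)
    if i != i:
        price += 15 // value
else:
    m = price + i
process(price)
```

Transformed code:
m = 35 + price[value] + m + m[12]
i = 35 + (38 + 17) + print(m) + (35 + (value >= value) + 18)
if 33 != 24 and 24 != 40:
    if price >= m and m != i:
        print(m)
elif 27 >= i:
    record(3)
if m < i:
    log(i)
    value += 28
value = emit(m - price)
if value != 29:
    i = price[price] + (m - m)
    if i != i:
        price += 15 // value
else:
    m = price + i
process(price)

if i != i:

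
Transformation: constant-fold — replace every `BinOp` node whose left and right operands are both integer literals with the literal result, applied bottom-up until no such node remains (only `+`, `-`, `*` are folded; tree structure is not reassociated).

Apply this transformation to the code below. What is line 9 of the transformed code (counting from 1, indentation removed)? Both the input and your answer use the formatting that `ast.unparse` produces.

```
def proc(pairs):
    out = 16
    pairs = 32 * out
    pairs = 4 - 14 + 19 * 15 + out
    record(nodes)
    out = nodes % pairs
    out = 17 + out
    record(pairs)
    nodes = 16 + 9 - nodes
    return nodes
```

nodes = 25 - nodes

Transformed code:
def proc(pairs):
    out = 16
    pairs = 32 * out
    pairs = 275 + out
    record(nodes)
    out = nodes % pairs
    out = 17 + out
    record(pairs)
    nodes = 25 - nodes
    return nodes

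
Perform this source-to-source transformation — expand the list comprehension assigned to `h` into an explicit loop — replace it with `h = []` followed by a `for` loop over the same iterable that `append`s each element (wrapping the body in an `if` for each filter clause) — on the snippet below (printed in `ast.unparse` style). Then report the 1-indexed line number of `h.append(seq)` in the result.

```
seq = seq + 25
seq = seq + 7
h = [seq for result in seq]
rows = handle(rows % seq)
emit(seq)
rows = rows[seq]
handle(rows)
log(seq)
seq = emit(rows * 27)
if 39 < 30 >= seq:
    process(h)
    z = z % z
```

5

Transformed code:
seq = seq + 25
seq = seq + 7
h = []
for result in seq:
    h.append(seq)
rows = handle(rows % seq)
emit(seq)
rows = rows[seq]
handle(rows)
log(seq)
seq = emit(rows * 27)
if 39 < 30 >= seq:
    process(h)
    z = z % z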